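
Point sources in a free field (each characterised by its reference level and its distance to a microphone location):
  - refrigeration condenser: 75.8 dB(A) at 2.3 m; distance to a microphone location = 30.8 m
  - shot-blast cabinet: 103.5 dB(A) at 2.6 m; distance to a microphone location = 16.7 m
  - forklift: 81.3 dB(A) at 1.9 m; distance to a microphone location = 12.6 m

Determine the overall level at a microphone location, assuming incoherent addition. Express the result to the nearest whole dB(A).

87 dB(A)

First find each source's level at the receiver (point-source: −20·log₁₀(r/r_ref)), then combine on an intensity basis.
refrigeration condenser: 75.8 − 20·log₁₀(30.8/2.3) = 75.8 − 22.54 = 53.26 dB(A).
shot-blast cabinet: 103.5 − 20·log₁₀(16.7/2.6) = 103.5 − 16.15 = 87.35 dB(A).
forklift: 81.3 − 20·log₁₀(12.6/1.9) = 81.3 − 16.43 = 64.87 dB(A).
Σ 10^(L/10) = 5.459e+08 → L_total = 10·log₁₀(5.459e+08) = 87.37 dB(A).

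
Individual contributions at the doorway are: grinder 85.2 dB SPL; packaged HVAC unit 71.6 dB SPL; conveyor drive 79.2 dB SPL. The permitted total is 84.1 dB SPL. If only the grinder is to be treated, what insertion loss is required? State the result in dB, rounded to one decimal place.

3.2 dB

Everything except the grinder sums to 10^(71.6/10) + 10^(79.2/10) = 9.763e+07 in linear terms, 79.90 dB SPL.
The limit corresponds to 10^(84.1/10) = 2.570e+08; subtracting the fixed part leaves 1.594e+08 for the grinder, i.e. 82.03 dB SPL.
So the grinder must be reduced from 85.2 to 82.03 dB SPL: IL = 3.17 dB.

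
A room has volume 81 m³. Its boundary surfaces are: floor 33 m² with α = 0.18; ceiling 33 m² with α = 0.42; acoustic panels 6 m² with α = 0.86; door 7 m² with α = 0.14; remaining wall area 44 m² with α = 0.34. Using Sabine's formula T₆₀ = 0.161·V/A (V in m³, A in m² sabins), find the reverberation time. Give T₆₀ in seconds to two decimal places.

A = Σ Sᵢαᵢ = 33·0.18 + 33·0.42 + 6·0.86 + 7·0.14 + 44·0.34 = 40.90 m².
T₆₀ = 0.161 × 81 / 40.90 = 0.319 s.

0.32 s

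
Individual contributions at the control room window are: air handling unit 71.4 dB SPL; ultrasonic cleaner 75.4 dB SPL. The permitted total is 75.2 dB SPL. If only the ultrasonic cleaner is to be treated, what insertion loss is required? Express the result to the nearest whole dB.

Everything except the ultrasonic cleaner sums to 10^(71.4/10) = 1.380e+07 in linear terms, 71.40 dB SPL.
To meet 75.2 dB SPL overall, the treated ultrasonic cleaner may contribute at most 10^(75.2/10) − 1.380e+07 = 1.931e+07, i.e. 72.86 dB SPL.
Required insertion loss = 75.4 − 72.86 = 2.54 dB.

3 dB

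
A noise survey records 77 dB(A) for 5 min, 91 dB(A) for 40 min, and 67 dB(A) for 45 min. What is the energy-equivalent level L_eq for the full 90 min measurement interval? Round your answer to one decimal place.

L_eq = 10·log₁₀[(1/T)·Σ tᵢ·10^(Lᵢ/10)] with T = 90 min.
Σ tᵢ·10^(Lᵢ/10) = 5·10^(77/10) + 40·10^(91/10) + 45·10^(67/10) = 5.083e+10.
L_eq = 10·log₁₀(5.083e+10/90) = 87.52 dB(A).

87.5 dB(A)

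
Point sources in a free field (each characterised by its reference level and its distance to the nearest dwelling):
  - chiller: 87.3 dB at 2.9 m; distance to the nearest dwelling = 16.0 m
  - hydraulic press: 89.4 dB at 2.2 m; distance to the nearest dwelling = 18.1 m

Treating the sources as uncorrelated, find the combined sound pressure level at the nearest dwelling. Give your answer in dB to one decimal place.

74.8 dB

Apply inverse-square spreading to bring every level to the receiver, then sum 10^(L/10).
chiller: 87.3 − 20·log₁₀(16.0/2.9) = 87.3 − 14.83 = 72.47 dB.
hydraulic press: 89.4 − 20·log₁₀(18.1/2.2) = 89.4 − 18.31 = 71.09 dB.
Σ 10^(L/10) = 3.051e+07 → L_total = 10·log₁₀(3.051e+07) = 74.84 dB.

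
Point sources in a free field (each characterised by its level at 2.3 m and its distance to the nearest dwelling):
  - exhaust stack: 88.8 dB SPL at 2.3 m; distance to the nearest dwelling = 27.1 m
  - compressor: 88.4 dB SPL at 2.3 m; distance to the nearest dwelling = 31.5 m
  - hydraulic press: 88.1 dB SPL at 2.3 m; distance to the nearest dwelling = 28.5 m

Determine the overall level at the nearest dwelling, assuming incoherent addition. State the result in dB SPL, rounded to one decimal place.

71.3 dB SPL

First find each source's level at the receiver (point-source: −20·log₁₀(r/r_ref)), then combine on an intensity basis.
exhaust stack: 88.8 − 20·log₁₀(27.1/2.3) = 88.8 − 21.42 = 67.38 dB SPL.
compressor: 88.4 − 20·log₁₀(31.5/2.3) = 88.4 − 22.73 = 65.67 dB SPL.
hydraulic press: 88.1 − 20·log₁₀(28.5/2.3) = 88.1 − 21.86 = 66.24 dB SPL.
Σ 10^(L/10) = 1.336e+07 → L_total = 10·log₁₀(1.336e+07) = 71.26 dB SPL.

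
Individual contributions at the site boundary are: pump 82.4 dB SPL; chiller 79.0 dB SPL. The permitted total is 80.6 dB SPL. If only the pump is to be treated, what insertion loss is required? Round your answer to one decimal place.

Fixed contribution from the other source: Σ 10^(L/10) = 10^(79.0/10) = 7.943e+07 (79.00 dB SPL).
To meet 80.6 dB SPL overall, the treated pump may contribute at most 10^(80.6/10) − 7.943e+07 = 3.538e+07, i.e. 75.49 dB SPL.
Required insertion loss = 82.4 − 75.49 = 6.91 dB.

6.9 dB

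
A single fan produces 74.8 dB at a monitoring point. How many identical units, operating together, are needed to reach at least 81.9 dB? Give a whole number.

The shortfall is 81.9 − 74.8 = 7.1 dB, and N units add 10·log₁₀ N, so need 10·log₁₀ N ≥ 7.1.
N ≥ 10^(7.1/10) = 5.129, so N = 6.

6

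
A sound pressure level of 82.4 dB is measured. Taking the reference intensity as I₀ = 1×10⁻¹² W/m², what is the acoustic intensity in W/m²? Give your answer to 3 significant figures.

L = 10·log₁₀(I/I₀) ⇒ I = I₀·10^(L/10) = 10⁻¹² × 10^8.24.

0.000174 W/m²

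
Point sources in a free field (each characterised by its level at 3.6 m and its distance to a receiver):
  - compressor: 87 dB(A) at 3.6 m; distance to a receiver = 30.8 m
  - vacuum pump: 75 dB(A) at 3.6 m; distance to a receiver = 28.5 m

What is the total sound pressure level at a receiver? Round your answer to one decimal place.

68.7 dB(A)

Propagate each source to the receiver with L = L_ref − 20·log₁₀(r/r_ref), then add intensities.
compressor: 87 − 20·log₁₀(30.8/3.6) = 87 − 18.64 = 68.36 dB(A).
vacuum pump: 75 − 20·log₁₀(28.5/3.6) = 75 − 17.97 = 57.03 dB(A).
Σ 10^(L/10) = 7.352e+06 → L_total = 10·log₁₀(7.352e+06) = 68.66 dB(A).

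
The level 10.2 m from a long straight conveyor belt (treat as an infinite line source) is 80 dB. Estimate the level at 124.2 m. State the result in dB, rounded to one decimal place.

Cylindrical spreading from a line source gives a 10·log₁₀(r₂/r₁) drop.
L₂ = 80 − 10·log₁₀(124.2/10.2) = 80 − 10.855 = 69.14 dB.

69.1 dB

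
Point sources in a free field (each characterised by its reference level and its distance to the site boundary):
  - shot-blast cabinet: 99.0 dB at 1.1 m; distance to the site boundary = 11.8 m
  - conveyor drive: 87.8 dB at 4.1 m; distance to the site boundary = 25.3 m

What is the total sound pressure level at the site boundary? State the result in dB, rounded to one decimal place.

79.3 dB

First find each source's level at the receiver (point-source: −20·log₁₀(r/r_ref)), then combine on an intensity basis.
shot-blast cabinet: 99.0 − 20·log₁₀(11.8/1.1) = 99.0 − 20.61 = 78.39 dB.
conveyor drive: 87.8 − 20·log₁₀(25.3/4.1) = 87.8 − 15.81 = 71.99 dB.
Σ 10^(L/10) = 8.485e+07 → L_total = 10·log₁₀(8.485e+07) = 79.29 dB.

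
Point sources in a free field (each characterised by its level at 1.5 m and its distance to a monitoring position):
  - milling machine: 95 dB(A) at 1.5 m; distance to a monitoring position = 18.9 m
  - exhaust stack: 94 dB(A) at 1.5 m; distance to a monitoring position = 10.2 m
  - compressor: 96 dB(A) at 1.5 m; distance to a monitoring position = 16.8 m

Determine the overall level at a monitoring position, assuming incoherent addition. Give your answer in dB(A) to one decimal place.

80.3 dB(A)

Apply inverse-square spreading to bring every level to the receiver, then sum 10^(L/10).
milling machine: 95 − 20·log₁₀(18.9/1.5) = 95 − 22.01 = 72.99 dB(A).
exhaust stack: 94 − 20·log₁₀(10.2/1.5) = 94 − 16.65 = 77.35 dB(A).
compressor: 96 − 20·log₁₀(16.8/1.5) = 96 − 20.98 = 75.02 dB(A).
Σ 10^(L/10) = 1.060e+08 → L_total = 10·log₁₀(1.060e+08) = 80.25 dB(A).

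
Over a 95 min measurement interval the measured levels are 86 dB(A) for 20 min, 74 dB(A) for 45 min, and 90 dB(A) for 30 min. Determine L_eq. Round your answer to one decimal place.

86.1 dB(A)

Weight each interval's intensity by its duration and average over T = 95 min:
Σ tᵢ·10^(Lᵢ/10) = 20·10^(86/10) + 45·10^(74/10) + 30·10^(90/10) = 3.909e+10.
L_eq = 10·log₁₀(3.909e+10/95) = 86.14 dB(A).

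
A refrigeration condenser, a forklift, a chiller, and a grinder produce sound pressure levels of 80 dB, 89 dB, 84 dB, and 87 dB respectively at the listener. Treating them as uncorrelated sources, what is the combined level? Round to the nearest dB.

For uncorrelated sources the intensities add, so convert each level to linear form, sum, and take 10·log₁₀ of the total.
Σ 10^(L/10) = 10^(80/10) + 10^(89/10) + 10^(84/10) + 10^(87/10) = 1.647e+09.
L_total = 10·log₁₀(1.647e+09) = 92.17 dB.

92 dB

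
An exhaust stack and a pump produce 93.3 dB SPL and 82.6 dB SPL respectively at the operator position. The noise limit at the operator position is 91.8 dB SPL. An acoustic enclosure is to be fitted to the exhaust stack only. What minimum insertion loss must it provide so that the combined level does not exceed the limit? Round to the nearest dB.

Everything except the exhaust stack sums to 10^(82.6/10) = 1.820e+08 in linear terms, 82.60 dB SPL.
The limit corresponds to 10^(91.8/10) = 1.514e+09; subtracting the fixed part leaves 1.332e+09 for the exhaust stack, i.e. 91.24 dB SPL.
So the exhaust stack must be reduced from 93.3 to 91.24 dB SPL: IL = 2.06 dB.

2 dB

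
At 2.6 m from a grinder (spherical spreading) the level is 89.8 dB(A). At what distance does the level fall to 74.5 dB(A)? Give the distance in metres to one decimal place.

15.1 m

Point-source spreading drops the level by 20·log₁₀(r₂/r₁); inverting, r₂/r₁ = 10^(ΔL/20).
r₂ = 2.6·10^((89.8−74.5)/20) = 2.6·10^(15.3/20) = 15.13 m.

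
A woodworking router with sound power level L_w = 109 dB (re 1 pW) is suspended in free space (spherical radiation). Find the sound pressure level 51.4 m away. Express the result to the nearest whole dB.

The power spreads over a sphere of area 4π·r², so L_p = L_w − 10·log₁₀(4π·r²).
4π·r² = 3.32e+04 m², 10·log₁₀ of that is 45.211 dB.
L_p = 109 − 45.211 = 63.79 dB.

64 dB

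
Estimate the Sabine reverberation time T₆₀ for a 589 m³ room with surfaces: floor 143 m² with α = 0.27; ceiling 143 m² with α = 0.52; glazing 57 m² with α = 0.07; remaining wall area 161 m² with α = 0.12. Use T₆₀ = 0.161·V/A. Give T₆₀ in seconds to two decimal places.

A = Σ Sᵢαᵢ = 143·0.27 + 143·0.52 + 57·0.07 + 161·0.12 = 136.28 m².
T₆₀ = 0.161 × 589 / 136.28 = 0.696 s.

0.70 s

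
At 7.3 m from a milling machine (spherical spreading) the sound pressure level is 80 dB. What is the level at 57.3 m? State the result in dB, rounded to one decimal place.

62.1 dB

Point-source attenuation: ΔL = 20·log₁₀(r₂/r₁) = 20·log₁₀(57.3/7.3) = 17.897 dB.
L₂ = 80 − 20·log₁₀(57.3/7.3) = 80 − 17.897 = 62.10 dB.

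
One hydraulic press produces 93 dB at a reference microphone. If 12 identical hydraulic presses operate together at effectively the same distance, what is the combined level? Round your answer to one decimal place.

N identical incoherent sources raise the level by 10·log₁₀ N.
L_total = 93 + 10·log₁₀(12) = 93 + 10.792 = 103.79 dB.

103.8 dB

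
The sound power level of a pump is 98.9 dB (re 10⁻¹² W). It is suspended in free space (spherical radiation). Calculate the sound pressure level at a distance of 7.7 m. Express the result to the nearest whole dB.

L_p = L_w − 10·log₁₀(4π·r²) with r = 7.7 m.
4π·r² = 745.1 m², 10·log₁₀ of that is 28.722 dB.
L_p = 98.9 − 28.722 = 70.18 dB.

70 dB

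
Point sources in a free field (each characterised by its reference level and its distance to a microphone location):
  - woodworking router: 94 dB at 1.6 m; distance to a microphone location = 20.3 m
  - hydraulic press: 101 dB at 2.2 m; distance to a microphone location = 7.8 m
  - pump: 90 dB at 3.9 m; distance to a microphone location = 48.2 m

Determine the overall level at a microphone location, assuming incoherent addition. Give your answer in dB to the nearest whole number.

90 dB

Apply inverse-square spreading to bring every level to the receiver, then sum 10^(L/10).
woodworking router: 94 − 20·log₁₀(20.3/1.6) = 94 − 22.07 = 71.93 dB.
hydraulic press: 101 − 20·log₁₀(7.8/2.2) = 101 − 10.99 = 90.01 dB.
pump: 90 − 20·log₁₀(48.2/3.9) = 90 − 21.84 = 68.16 dB.
Σ 10^(L/10) = 1.024e+09 → L_total = 10·log₁₀(1.024e+09) = 90.10 dB.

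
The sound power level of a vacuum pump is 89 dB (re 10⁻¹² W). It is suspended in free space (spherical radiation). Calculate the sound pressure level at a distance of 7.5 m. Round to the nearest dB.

L_p = L_w − 10·log₁₀(4π·r²) with r = 7.5 m.
4π·r² = 706.9 m², 10·log₁₀ of that is 28.493 dB.
L_p = 89 − 28.493 = 60.51 dB.

61 dB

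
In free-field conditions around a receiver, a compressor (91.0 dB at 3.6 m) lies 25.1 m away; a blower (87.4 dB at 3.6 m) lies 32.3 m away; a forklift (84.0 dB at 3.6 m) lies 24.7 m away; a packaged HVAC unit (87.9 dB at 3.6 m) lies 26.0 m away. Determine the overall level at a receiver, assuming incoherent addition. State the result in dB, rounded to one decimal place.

77.0 dB

First find each source's level at the receiver (point-source: −20·log₁₀(r/r_ref)), then combine on an intensity basis.
compressor: 91.0 − 20·log₁₀(25.1/3.6) = 91.0 − 16.87 = 74.13 dB.
blower: 87.4 − 20·log₁₀(32.3/3.6) = 87.4 − 19.06 = 68.34 dB.
forklift: 84.0 − 20·log₁₀(24.7/3.6) = 84.0 − 16.73 = 67.27 dB.
packaged HVAC unit: 87.9 − 20·log₁₀(26.0/3.6) = 87.9 − 17.17 = 70.73 dB.
Σ 10^(L/10) = 4.988e+07 → L_total = 10·log₁₀(4.988e+07) = 76.98 dB.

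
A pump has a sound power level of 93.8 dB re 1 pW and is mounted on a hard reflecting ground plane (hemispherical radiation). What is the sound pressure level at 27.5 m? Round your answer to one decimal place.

57.0 dB

L_p = L_w − 10·log₁₀(2π·r²) with r = 27.5 m.
2π·r² = 4752 m², 10·log₁₀ of that is 36.768 dB.
L_p = 93.8 − 36.768 = 57.03 dB.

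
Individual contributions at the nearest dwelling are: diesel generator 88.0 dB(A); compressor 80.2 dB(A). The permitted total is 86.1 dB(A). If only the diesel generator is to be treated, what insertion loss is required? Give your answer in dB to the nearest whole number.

3 dB

Everything except the diesel generator sums to 10^(80.2/10) = 1.047e+08 in linear terms, 80.20 dB(A).
The limit corresponds to 10^(86.1/10) = 4.074e+08; subtracting the fixed part leaves 3.027e+08 for the diesel generator, i.e. 84.81 dB(A).
Required insertion loss = 88.0 − 84.81 = 3.19 dB.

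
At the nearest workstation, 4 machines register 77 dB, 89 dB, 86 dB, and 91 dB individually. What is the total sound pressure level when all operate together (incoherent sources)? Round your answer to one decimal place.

Incoherent sources combine by intensity addition: L_total = 10·log₁₀(Σ 10^(L_i/10)).
Σ 10^(L/10) = 10^(77/10) + 10^(89/10) + 10^(86/10) + 10^(91/10) = 2.501e+09.
L_total = 10·log₁₀(2.501e+09) = 93.98 dB.

94.0 dB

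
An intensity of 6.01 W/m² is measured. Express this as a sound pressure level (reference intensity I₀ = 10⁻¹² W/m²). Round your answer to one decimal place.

Dividing by I₀ shifts the exponent by 12: I/I₀ = 6.01×10^12.
L = 10·(0.7789 + 12) = 127.79 dB.

127.8 dB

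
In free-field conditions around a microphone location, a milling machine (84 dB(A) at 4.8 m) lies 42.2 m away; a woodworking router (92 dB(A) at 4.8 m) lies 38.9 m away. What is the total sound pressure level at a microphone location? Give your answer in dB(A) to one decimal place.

Propagate each source to the receiver with L = L_ref − 20·log₁₀(r/r_ref), then add intensities.
milling machine: 84 − 20·log₁₀(42.2/4.8) = 84 − 18.88 = 65.12 dB(A).
woodworking router: 92 − 20·log₁₀(38.9/4.8) = 92 − 18.17 = 73.83 dB(A).
Σ 10^(L/10) = 2.738e+07 → L_total = 10·log₁₀(2.738e+07) = 74.37 dB(A).

74.4 dB(A)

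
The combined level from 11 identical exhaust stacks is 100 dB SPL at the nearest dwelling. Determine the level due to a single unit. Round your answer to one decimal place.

89.6 dB SPL

For N identical incoherent sources L_total = L₁ + 10·log₁₀ N, so L₁ = 100 − 10·log₁₀(11) = 100 − 10.414.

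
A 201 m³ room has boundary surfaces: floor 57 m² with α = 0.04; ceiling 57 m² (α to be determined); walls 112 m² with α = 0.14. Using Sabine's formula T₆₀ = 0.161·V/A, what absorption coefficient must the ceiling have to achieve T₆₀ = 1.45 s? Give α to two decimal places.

Required total absorption A = 0.161·201/1.45 = 22.32 m².
Absorption from the other surfaces = 57·0.04 + 112·0.14 = 17.96 m², so the ceiling must supply 4.36 m² over 57 m².
α = 4.36/57 = 0.076.

0.08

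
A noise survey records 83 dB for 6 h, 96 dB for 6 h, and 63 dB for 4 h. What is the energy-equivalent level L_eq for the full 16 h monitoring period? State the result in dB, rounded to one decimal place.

L_eq = 10·log₁₀[(1/T)·Σ tᵢ·10^(Lᵢ/10)] with T = 16 h.
Σ tᵢ·10^(Lᵢ/10) = 6·10^(83/10) + 6·10^(96/10) + 4·10^(63/10) = 2.509e+10.
L_eq = 10·log₁₀(2.509e+10/16) = 91.95 dB.

92.0 dB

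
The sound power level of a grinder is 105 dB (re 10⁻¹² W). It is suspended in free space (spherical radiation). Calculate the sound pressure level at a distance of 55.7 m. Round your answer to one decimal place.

The power spreads over a sphere of area 4π·r², so L_p = L_w − 10·log₁₀(4π·r²).
4π·r² = 3.899e+04 m², 10·log₁₀ of that is 45.909 dB.
L_p = 105 − 45.909 = 59.09 dB.

59.1 dB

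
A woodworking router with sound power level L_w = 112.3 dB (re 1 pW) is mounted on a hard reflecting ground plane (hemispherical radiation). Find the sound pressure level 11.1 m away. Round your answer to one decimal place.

83.4 dB

The power spreads over a hemisphere of area 2π·r², so L_p = L_w − 10·log₁₀(2π·r²).
2π·r² = 774.2 m², 10·log₁₀ of that is 28.888 dB.
L_p = 112.3 − 28.888 = 83.41 dB.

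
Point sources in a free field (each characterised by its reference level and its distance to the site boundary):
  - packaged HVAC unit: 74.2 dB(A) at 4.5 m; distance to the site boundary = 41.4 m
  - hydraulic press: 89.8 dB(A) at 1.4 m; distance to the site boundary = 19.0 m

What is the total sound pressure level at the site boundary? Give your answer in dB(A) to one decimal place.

First find each source's level at the receiver (point-source: −20·log₁₀(r/r_ref)), then combine on an intensity basis.
packaged HVAC unit: 74.2 − 20·log₁₀(41.4/4.5) = 74.2 − 19.28 = 54.92 dB(A).
hydraulic press: 89.8 − 20·log₁₀(19.0/1.4) = 89.8 − 22.65 = 67.15 dB(A).
Σ 10^(L/10) = 5.496e+06 → L_total = 10·log₁₀(5.496e+06) = 67.40 dB(A).

67.4 dB(A)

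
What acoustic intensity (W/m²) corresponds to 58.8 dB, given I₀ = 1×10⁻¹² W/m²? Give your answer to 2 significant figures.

7.6e-07 W/m²

I/I₀ = 10^(58.8/10) = 7.586e+05, so I = 7.586e+05 × 10⁻¹² W/m².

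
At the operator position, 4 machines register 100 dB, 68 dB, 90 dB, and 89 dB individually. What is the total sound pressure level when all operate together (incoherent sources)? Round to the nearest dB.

101 dB

Incoherent sources combine by intensity addition: L_total = 10·log₁₀(Σ 10^(L_i/10)).
Σ 10^(L/10) = 10^(100/10) + 10^(68/10) + 10^(90/10) + 10^(89/10) = 1.180e+10.
L_total = 10·log₁₀(1.180e+10) = 100.72 dB.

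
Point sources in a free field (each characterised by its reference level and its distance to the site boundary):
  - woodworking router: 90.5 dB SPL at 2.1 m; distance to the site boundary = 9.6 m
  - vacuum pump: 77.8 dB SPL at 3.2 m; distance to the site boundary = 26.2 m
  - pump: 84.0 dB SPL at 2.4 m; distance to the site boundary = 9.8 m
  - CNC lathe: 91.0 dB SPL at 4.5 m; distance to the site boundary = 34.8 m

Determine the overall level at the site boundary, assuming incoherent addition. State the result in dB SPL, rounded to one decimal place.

Propagate each source to the receiver with L = L_ref − 20·log₁₀(r/r_ref), then add intensities.
woodworking router: 90.5 − 20·log₁₀(9.6/2.1) = 90.5 − 13.20 = 77.30 dB SPL.
vacuum pump: 77.8 − 20·log₁₀(26.2/3.2) = 77.8 − 18.26 = 59.54 dB SPL.
pump: 84.0 − 20·log₁₀(9.8/2.4) = 84.0 − 12.22 = 71.78 dB SPL.
CNC lathe: 91.0 − 20·log₁₀(34.8/4.5) = 91.0 − 17.77 = 73.23 dB SPL.
Σ 10^(L/10) = 9.070e+07 → L_total = 10·log₁₀(9.070e+07) = 79.58 dB SPL.

79.6 dB SPL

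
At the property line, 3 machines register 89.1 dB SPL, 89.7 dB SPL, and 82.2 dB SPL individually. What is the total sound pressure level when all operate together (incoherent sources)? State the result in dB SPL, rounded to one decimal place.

For uncorrelated sources the intensities add, so convert each level to linear form, sum, and take 10·log₁₀ of the total.
Σ 10^(L/10) = 10^(89.1/10) + 10^(89.7/10) + 10^(82.2/10) = 1.912e+09.
L_total = 10·log₁₀(1.912e+09) = 92.81 dB SPL.

92.8 dB SPL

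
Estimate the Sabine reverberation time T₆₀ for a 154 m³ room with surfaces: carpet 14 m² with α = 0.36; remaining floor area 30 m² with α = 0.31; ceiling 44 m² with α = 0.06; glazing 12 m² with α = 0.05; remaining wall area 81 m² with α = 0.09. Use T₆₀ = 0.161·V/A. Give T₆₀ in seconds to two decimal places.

1.00 s

Total absorption A = 14·0.36 + 30·0.31 + 44·0.06 + 12·0.05 + 81·0.09 = 24.87 m² sabins.
T₆₀ = 0.161·V/A = 0.161·154/24.87 = 0.997 s.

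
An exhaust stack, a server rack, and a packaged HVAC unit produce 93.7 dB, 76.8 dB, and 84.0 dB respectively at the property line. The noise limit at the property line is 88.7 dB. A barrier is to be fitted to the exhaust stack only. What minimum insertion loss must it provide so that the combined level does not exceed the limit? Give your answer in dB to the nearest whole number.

Everything except the exhaust stack sums to 10^(76.8/10) + 10^(84.0/10) = 2.991e+08 in linear terms, 84.76 dB.
The limit corresponds to 10^(88.7/10) = 7.413e+08; subtracting the fixed part leaves 4.423e+08 for the exhaust stack, i.e. 86.46 dB.
So the exhaust stack must be reduced from 93.7 to 86.46 dB: IL = 7.24 dB.

7 dB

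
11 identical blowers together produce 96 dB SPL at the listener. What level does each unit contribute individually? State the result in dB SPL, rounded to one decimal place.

85.6 dB SPL

Dividing the total intensity by 11 lowers the level by 10·log₁₀ 11 = 10.414 dB: L₁ = 96 − 10.414.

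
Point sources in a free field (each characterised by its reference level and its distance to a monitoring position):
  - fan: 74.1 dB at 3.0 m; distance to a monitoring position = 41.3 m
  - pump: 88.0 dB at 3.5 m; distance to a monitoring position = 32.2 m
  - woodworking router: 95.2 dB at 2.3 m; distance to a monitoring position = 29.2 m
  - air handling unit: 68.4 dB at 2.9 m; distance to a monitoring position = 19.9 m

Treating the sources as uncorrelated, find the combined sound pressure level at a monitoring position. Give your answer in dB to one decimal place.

74.5 dB

First find each source's level at the receiver (point-source: −20·log₁₀(r/r_ref)), then combine on an intensity basis.
fan: 74.1 − 20·log₁₀(41.3/3.0) = 74.1 − 22.78 = 51.32 dB.
pump: 88.0 − 20·log₁₀(32.2/3.5) = 88.0 − 19.28 = 68.72 dB.
woodworking router: 95.2 − 20·log₁₀(29.2/2.3) = 95.2 − 22.07 = 73.13 dB.
air handling unit: 68.4 − 20·log₁₀(19.9/2.9) = 68.4 − 16.73 = 51.67 dB.
Σ 10^(L/10) = 2.828e+07 → L_total = 10·log₁₀(2.828e+07) = 74.52 dB.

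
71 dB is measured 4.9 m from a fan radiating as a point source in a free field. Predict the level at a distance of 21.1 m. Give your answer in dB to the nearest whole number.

Spherical spreading from a point source gives a 20·log₁₀(r₂/r₁) drop.
L₂ = 71 − 20·log₁₀(21.1/4.9) = 71 − 12.682 = 58.32 dB.

58 dB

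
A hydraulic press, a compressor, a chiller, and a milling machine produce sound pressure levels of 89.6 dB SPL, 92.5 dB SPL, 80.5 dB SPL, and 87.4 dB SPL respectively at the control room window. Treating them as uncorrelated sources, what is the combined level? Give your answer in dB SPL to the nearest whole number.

95 dB SPL

For uncorrelated sources the intensities add, so convert each level to linear form, sum, and take 10·log₁₀ of the total.
Σ 10^(L/10) = 10^(89.6/10) + 10^(92.5/10) + 10^(80.5/10) + 10^(87.4/10) = 3.352e+09.
L_total = 10·log₁₀(3.352e+09) = 95.25 dB SPL.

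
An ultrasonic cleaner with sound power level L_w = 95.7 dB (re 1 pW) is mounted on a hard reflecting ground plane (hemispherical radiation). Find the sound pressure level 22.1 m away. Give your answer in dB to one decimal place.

Free-field hemispherical radiation: L_p = L_w − 10·log₁₀(2π·r²), r = 22.1 m.
2π·r² = 3069 m², 10·log₁₀ of that is 34.870 dB.
L_p = 95.7 − 34.870 = 60.83 dB.

60.8 dB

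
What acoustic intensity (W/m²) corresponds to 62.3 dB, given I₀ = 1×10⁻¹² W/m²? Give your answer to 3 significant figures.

1.70e-06 W/m²

I/I₀ = 10^(62.3/10) = 1.698e+06, so I = 1.698e+06 × 10⁻¹² W/m².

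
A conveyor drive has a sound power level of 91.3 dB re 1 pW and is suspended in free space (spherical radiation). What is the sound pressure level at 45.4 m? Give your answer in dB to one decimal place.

The power spreads over a sphere of area 4π·r², so L_p = L_w − 10·log₁₀(4π·r²).
4π·r² = 2.59e+04 m², 10·log₁₀ of that is 44.133 dB.
L_p = 91.3 − 44.133 = 47.17 dB.

47.2 dB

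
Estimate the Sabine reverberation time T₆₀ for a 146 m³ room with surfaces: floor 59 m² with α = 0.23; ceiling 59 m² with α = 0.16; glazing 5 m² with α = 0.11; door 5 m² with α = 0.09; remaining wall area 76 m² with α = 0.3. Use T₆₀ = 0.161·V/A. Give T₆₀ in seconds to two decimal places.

Summing Sᵢαᵢ: 59·0.23 + 59·0.16 + 5·0.11 + 5·0.09 + 76·0.3 = 46.81 m².
T₆₀ = 0.161·V/A = 0.161·146/46.81 = 0.502 s.

0.50 s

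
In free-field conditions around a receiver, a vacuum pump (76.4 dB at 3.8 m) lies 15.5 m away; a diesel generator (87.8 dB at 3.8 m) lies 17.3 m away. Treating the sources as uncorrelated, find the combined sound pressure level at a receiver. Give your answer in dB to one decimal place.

First find each source's level at the receiver (point-source: −20·log₁₀(r/r_ref)), then combine on an intensity basis.
vacuum pump: 76.4 − 20·log₁₀(15.5/3.8) = 76.4 − 12.21 = 64.19 dB.
diesel generator: 87.8 − 20·log₁₀(17.3/3.8) = 87.8 − 13.17 = 74.63 dB.
Σ 10^(L/10) = 3.170e+07 → L_total = 10·log₁₀(3.170e+07) = 75.01 dB.

75.0 dB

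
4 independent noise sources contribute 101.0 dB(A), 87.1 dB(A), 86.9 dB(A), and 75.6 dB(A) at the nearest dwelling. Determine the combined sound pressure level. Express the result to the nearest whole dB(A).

101 dB(A)

For uncorrelated sources the intensities add, so convert each level to linear form, sum, and take 10·log₁₀ of the total.
Σ 10^(L/10) = 10^(101.0/10) + 10^(87.1/10) + 10^(86.9/10) + 10^(75.6/10) = 1.363e+10.
L_total = 10·log₁₀(1.363e+10) = 101.34 dB(A).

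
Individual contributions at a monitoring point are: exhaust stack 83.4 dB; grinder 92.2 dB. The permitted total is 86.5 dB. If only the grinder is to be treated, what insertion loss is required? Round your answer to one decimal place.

8.6 dB

The untreated sources together contribute 10^(83.4/10) = 2.188e+08, i.e. 83.40 dB.
To meet 86.5 dB overall, the treated grinder may contribute at most 10^(86.5/10) − 2.188e+08 = 2.279e+08, i.e. 83.58 dB.
So the grinder must be reduced from 92.2 to 83.58 dB: IL = 8.62 dB.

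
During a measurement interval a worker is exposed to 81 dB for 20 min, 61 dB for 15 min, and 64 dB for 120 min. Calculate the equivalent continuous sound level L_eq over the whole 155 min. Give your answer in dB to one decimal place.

72.6 dB

Weight each interval's intensity by its duration and average over T = 155 min:
Σ tᵢ·10^(Lᵢ/10) = 20·10^(81/10) + 15·10^(61/10) + 120·10^(64/10) = 2.838e+09.
L_eq = 10·log₁₀(2.838e+09/155) = 72.63 dB.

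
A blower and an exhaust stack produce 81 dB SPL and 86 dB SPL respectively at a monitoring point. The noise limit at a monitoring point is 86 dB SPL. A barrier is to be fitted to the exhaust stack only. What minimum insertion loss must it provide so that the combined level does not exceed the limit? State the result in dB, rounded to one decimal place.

The untreated sources together contribute 10^(81/10) = 1.259e+08, i.e. 81.00 dB SPL.
To meet 86 dB SPL overall, the treated exhaust stack may contribute at most 10^(86/10) − 1.259e+08 = 2.722e+08, i.e. 84.35 dB SPL.
So the exhaust stack must be reduced from 86 to 84.35 dB SPL: IL = 1.65 dB.

1.7 dB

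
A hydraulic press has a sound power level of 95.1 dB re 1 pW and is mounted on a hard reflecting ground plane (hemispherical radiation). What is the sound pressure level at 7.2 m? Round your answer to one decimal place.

The power spreads over a hemisphere of area 2π·r², so L_p = L_w − 10·log₁₀(2π·r²).
2π·r² = 325.7 m², 10·log₁₀ of that is 25.128 dB.
L_p = 95.1 − 25.128 = 69.97 dB.

70.0 dB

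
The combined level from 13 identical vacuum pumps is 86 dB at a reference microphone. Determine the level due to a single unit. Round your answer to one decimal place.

For N identical incoherent sources L_total = L₁ + 10·log₁₀ N, so L₁ = 86 − 10·log₁₀(13) = 86 − 11.139.

74.9 dB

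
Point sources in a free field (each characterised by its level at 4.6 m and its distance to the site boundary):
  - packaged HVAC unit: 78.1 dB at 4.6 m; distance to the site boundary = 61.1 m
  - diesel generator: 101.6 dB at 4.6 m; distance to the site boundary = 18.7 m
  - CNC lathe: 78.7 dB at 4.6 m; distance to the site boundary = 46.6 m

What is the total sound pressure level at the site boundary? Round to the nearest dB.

89 dB

Apply inverse-square spreading to bring every level to the receiver, then sum 10^(L/10).
packaged HVAC unit: 78.1 − 20·log₁₀(61.1/4.6) = 78.1 − 22.47 = 55.63 dB.
diesel generator: 101.6 − 20·log₁₀(18.7/4.6) = 101.6 − 12.18 = 89.42 dB.
CNC lathe: 78.7 − 20·log₁₀(46.6/4.6) = 78.7 − 20.11 = 58.59 dB.
Σ 10^(L/10) = 8.757e+08 → L_total = 10·log₁₀(8.757e+08) = 89.42 dB.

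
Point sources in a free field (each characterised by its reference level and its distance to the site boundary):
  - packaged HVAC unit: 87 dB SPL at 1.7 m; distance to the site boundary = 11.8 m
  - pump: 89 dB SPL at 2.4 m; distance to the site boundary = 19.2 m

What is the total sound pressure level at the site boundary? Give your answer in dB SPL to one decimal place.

Propagate each source to the receiver with L = L_ref − 20·log₁₀(r/r_ref), then add intensities.
packaged HVAC unit: 87 − 20·log₁₀(11.8/1.7) = 87 − 16.83 = 70.17 dB SPL.
pump: 89 − 20·log₁₀(19.2/2.4) = 89 − 18.06 = 70.94 dB SPL.
Σ 10^(L/10) = 2.281e+07 → L_total = 10·log₁₀(2.281e+07) = 73.58 dB SPL.

73.6 dB SPL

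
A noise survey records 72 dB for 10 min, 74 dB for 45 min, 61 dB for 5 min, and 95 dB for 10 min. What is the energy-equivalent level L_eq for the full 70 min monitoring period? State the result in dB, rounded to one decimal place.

86.7 dB

Weight each interval's intensity by its duration and average over T = 70 min:
Σ tᵢ·10^(Lᵢ/10) = 10·10^(72/10) + 45·10^(74/10) + 5·10^(61/10) + 10·10^(95/10) = 3.292e+10.
L_eq = 10·log₁₀(3.292e+10/70) = 86.72 dB.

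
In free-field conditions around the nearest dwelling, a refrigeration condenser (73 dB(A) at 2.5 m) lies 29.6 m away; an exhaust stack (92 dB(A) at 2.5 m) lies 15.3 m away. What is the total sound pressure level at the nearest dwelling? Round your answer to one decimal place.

First find each source's level at the receiver (point-source: −20·log₁₀(r/r_ref)), then combine on an intensity basis.
refrigeration condenser: 73 − 20·log₁₀(29.6/2.5) = 73 − 21.47 = 51.53 dB(A).
exhaust stack: 92 − 20·log₁₀(15.3/2.5) = 92 − 15.74 = 76.26 dB(A).
Σ 10^(L/10) = 4.246e+07 → L_total = 10·log₁₀(4.246e+07) = 76.28 dB(A).

76.3 dB(A)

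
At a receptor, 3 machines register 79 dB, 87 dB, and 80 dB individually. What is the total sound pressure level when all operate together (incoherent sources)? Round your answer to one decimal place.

Incoherent sources combine by intensity addition: L_total = 10·log₁₀(Σ 10^(L_i/10)).
Σ 10^(L/10) = 10^(79/10) + 10^(87/10) + 10^(80/10) = 6.806e+08.
L_total = 10·log₁₀(6.806e+08) = 88.33 dB.

88.3 dB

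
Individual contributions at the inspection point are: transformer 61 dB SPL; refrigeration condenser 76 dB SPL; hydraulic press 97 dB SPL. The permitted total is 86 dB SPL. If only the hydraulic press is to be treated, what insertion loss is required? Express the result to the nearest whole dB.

11 dB

Everything except the hydraulic press sums to 10^(61/10) + 10^(76/10) = 4.107e+07 in linear terms, 76.14 dB SPL.
The limit corresponds to 10^(86/10) = 3.981e+08; subtracting the fixed part leaves 3.570e+08 for the hydraulic press, i.e. 85.53 dB SPL.
So the hydraulic press must be reduced from 97 to 85.53 dB SPL: IL = 11.47 dB.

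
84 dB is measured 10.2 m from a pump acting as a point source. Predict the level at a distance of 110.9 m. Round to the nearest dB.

Spherical spreading from a point source gives a 20·log₁₀(r₂/r₁) drop.
L₂ = 84 − 20·log₁₀(110.9/10.2) = 84 − 20.727 = 63.27 dB.

63 dB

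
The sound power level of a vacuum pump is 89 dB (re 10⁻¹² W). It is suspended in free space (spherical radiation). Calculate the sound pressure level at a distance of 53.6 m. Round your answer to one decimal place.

Free-field spherical radiation: L_p = L_w − 10·log₁₀(4π·r²), r = 53.6 m.
4π·r² = 3.61e+04 m², 10·log₁₀ of that is 45.575 dB.
L_p = 89 − 45.575 = 43.42 dB.

43.4 dB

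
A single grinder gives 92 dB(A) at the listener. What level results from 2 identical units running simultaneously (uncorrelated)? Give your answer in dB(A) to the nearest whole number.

N identical incoherent sources raise the level by 10·log₁₀ N.
L_total = 92 + 10·log₁₀(2) = 92 + 3.010 = 95.01 dB(A).

95 dB(A)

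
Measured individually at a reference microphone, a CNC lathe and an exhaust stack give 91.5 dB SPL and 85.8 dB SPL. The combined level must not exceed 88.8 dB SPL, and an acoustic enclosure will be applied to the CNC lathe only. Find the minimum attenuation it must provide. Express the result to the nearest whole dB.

6 dB

Everything except the CNC lathe sums to 10^(85.8/10) = 3.802e+08 in linear terms, 85.80 dB SPL.
To meet 88.8 dB SPL overall, the treated CNC lathe may contribute at most 10^(88.8/10) − 3.802e+08 = 3.784e+08, i.e. 85.78 dB SPL.
So the CNC lathe must be reduced from 91.5 to 85.78 dB SPL: IL = 5.72 dB.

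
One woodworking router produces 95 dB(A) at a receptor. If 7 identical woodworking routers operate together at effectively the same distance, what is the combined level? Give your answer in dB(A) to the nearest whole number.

103 dB(A)

N identical incoherent sources raise the level by 10·log₁₀ N.
L_total = 95 + 10·log₁₀(7) = 95 + 8.451 = 103.45 dB(A).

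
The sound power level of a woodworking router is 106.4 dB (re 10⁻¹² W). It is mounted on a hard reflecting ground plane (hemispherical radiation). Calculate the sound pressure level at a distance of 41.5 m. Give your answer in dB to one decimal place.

66.1 dB

Free-field hemispherical radiation: L_p = L_w − 10·log₁₀(2π·r²), r = 41.5 m.
2π·r² = 1.082e+04 m², 10·log₁₀ of that is 40.343 dB.
L_p = 106.4 − 40.343 = 66.06 dB.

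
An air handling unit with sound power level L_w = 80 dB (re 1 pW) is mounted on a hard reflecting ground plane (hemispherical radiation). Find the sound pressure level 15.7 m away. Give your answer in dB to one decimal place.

Free-field hemispherical radiation: L_p = L_w − 10·log₁₀(2π·r²), r = 15.7 m.
2π·r² = 1549 m², 10·log₁₀ of that is 31.900 dB.
L_p = 80 − 31.900 = 48.10 dB.

48.1 dB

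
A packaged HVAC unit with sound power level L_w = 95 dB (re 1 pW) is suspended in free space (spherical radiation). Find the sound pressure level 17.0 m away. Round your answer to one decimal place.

59.4 dB

L_p = L_w − 10·log₁₀(4π·r²) with r = 17.0 m.
4π·r² = 3632 m², 10·log₁₀ of that is 35.601 dB.
L_p = 95 − 35.601 = 59.40 dB.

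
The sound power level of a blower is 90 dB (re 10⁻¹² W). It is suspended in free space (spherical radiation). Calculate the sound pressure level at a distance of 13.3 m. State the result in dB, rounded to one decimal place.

Free-field spherical radiation: L_p = L_w − 10·log₁₀(4π·r²), r = 13.3 m.
4π·r² = 2223 m², 10·log₁₀ of that is 33.469 dB.
L_p = 90 − 33.469 = 56.53 dB.

56.5 dB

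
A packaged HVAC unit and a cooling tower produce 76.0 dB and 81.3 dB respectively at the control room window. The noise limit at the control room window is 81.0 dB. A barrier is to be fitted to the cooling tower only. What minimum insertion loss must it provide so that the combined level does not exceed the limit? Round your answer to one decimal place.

2.0 dB

Everything except the cooling tower sums to 10^(76.0/10) = 3.981e+07 in linear terms, 76.00 dB.
The limit corresponds to 10^(81.0/10) = 1.259e+08; subtracting the fixed part leaves 8.608e+07 for the cooling tower, i.e. 79.35 dB.
Required insertion loss = 81.3 − 79.35 = 1.95 dB.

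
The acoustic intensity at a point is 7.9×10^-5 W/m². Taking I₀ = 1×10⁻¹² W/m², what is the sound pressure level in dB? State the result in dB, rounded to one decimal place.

I/I₀ = 7.9×10^-5/10⁻¹² = 7.9×10^7, and L = 10·log₁₀(I/I₀).
L = 10·(0.8976 + 7) = 78.98 dB.

79.0 dB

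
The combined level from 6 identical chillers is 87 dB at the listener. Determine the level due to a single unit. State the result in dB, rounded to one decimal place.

Dividing the total intensity by 6 lowers the level by 10·log₁₀ 6 = 7.782 dB: L₁ = 87 − 7.782.

79.2 dB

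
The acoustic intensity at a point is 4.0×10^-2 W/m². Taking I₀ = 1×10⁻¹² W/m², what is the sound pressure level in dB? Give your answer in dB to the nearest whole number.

Dividing by I₀ shifts the exponent by 12: I/I₀ = 4.0×10^10.
L = 10·(0.6021 + 10) = 106.02 dB.

106 dB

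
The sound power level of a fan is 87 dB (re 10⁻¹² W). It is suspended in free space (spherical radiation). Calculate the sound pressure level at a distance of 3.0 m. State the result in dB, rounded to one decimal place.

66.5 dB

The power spreads over a sphere of area 4π·r², so L_p = L_w − 10·log₁₀(4π·r²).
4π·r² = 113.1 m², 10·log₁₀ of that is 20.535 dB.
L_p = 87 − 20.535 = 66.47 dB.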